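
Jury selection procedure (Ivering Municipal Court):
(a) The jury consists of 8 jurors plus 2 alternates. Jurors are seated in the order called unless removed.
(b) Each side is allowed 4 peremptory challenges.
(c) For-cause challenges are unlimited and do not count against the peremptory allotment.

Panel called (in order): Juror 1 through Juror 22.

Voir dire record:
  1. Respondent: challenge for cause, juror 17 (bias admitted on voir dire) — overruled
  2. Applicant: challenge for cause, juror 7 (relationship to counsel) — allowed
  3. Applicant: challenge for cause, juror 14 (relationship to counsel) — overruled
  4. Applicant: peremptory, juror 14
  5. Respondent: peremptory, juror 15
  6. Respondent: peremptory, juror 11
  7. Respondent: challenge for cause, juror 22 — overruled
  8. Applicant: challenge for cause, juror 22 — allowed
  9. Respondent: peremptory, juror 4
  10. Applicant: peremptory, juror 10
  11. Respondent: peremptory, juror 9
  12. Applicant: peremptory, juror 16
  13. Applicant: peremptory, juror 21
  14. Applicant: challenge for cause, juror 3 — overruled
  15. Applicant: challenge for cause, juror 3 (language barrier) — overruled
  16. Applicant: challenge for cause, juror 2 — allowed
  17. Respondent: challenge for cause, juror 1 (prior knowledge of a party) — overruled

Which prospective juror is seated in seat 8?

17

Removed: #2, #4, #7, #9, #10, #11, #14, #15, #16, #21, #22. (#1, #3, #17 stay — for-cause denied.)
Filling seats in venire order through position 8: #1, #3, #5, #6, #8, #12, #13, #17.
So seat 8 is #17.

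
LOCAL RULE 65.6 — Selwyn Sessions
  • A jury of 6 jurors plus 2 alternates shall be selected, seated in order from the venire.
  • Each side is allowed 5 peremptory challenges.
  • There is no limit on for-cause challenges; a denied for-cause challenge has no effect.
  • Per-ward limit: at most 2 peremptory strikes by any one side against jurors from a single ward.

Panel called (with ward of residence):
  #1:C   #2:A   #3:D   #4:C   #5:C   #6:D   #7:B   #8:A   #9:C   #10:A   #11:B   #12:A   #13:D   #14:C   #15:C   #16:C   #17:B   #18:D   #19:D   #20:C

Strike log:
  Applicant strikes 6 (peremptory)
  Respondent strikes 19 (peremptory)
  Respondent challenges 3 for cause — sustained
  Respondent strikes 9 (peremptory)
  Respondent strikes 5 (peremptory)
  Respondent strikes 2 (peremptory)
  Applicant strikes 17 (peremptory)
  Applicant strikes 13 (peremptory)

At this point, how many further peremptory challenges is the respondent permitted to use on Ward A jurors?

1

Respondent peremptories so far: #19, #9, #5, #2 — 4 of 5 used, 1 left overall.
Against Ward A: #2 — 1 used; per-ward cap 2 leaves 1.
Binding limit: min(1, 1) = 1.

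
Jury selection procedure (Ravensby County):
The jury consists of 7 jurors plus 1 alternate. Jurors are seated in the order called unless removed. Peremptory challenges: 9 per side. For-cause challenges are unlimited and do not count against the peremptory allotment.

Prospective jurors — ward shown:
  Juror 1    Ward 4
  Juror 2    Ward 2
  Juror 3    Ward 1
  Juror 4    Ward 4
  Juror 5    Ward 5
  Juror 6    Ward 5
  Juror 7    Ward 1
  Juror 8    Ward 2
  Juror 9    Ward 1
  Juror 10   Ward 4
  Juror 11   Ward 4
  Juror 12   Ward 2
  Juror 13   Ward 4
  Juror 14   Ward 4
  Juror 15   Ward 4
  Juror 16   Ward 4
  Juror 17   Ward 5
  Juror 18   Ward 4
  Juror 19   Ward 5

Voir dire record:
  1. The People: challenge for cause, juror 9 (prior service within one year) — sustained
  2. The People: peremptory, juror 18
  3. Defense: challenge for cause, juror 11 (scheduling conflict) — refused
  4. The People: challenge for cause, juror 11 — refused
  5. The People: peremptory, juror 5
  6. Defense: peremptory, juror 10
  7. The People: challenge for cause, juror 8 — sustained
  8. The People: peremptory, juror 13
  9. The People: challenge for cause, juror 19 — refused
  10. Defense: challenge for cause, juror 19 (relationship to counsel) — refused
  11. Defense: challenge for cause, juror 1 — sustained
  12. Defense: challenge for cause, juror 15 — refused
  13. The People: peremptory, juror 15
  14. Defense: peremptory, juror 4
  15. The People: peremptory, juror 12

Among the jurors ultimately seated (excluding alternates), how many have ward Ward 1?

Removed: #1, #4, #5, #8, #9, #10, #12, #13, #15, #18.
Seated jurors 1–7: #2, #3, #6, #7, #11, #14, #16 (alternates #17 not counted).
Of those, in Ward 1: #3, #7 → 2.

2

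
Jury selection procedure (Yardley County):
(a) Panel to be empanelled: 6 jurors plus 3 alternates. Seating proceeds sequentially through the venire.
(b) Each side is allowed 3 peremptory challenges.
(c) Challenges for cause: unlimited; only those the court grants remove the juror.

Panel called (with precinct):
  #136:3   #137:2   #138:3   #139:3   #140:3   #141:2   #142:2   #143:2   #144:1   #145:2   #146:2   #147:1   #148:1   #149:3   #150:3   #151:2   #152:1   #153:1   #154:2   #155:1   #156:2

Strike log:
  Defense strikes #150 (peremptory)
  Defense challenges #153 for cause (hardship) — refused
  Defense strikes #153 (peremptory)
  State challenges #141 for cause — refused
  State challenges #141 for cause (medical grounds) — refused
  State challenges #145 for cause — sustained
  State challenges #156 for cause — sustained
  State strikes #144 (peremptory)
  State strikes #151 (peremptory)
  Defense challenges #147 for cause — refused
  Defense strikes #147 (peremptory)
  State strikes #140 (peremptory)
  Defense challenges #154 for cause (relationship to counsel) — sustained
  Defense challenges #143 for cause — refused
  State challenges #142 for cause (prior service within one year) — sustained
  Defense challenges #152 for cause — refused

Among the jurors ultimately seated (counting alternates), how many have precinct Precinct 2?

4

Removed: #140, #142, #144, #145, #147, #150, #151, #153, #154, #156.
Seated (9 incl. alternates): #136, #137, #138, #139, #141, #143, #146, #148, #149.
Of those, in Precinct 2: #137, #141, #143, #146 → 4.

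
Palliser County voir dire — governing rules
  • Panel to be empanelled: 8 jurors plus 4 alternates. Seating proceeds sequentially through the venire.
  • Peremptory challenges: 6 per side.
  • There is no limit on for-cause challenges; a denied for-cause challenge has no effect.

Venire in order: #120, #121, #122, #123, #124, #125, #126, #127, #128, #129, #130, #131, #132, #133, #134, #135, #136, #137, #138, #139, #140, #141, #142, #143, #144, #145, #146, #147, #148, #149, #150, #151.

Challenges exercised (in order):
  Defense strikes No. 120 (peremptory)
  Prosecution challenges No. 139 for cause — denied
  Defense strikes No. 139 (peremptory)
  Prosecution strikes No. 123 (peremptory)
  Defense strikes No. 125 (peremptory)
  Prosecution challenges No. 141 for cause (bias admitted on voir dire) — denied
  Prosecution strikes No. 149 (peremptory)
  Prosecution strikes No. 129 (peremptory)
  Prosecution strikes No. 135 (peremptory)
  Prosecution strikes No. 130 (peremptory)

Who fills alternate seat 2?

Removed: #120, #123, #125, #129, #130, #135, #139, #149. (#141 stays — for-cause denied.)
Seating in order: seats 1–8 → #121, #122, #124, #126, #127, #128, #131, #132; alternates → #133, #134, #136, #137.
So alternate 2 is #134.

134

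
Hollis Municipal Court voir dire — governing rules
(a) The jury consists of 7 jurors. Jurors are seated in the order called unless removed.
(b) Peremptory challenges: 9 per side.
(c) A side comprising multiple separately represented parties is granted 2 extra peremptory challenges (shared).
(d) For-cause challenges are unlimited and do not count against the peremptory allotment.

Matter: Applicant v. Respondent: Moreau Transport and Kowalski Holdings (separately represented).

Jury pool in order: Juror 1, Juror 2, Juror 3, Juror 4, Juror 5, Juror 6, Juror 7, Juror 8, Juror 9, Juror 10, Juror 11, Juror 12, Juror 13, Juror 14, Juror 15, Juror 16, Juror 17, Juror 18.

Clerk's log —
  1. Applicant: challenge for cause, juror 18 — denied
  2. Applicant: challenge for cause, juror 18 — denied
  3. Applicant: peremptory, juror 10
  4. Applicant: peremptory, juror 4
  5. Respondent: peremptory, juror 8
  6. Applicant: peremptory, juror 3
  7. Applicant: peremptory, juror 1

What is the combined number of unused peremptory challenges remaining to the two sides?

15

Applicant allotment: 9. Respondent allotment: 9 base + 2 multi-party = 11.
Applicant peremptories used: #10, #4, #3, #1 — 4 (for-cause on #18, #18 don't count).
Respondent peremptories used: #8 — 1.
Remaining: (9 − 4) + (11 − 1) = 15.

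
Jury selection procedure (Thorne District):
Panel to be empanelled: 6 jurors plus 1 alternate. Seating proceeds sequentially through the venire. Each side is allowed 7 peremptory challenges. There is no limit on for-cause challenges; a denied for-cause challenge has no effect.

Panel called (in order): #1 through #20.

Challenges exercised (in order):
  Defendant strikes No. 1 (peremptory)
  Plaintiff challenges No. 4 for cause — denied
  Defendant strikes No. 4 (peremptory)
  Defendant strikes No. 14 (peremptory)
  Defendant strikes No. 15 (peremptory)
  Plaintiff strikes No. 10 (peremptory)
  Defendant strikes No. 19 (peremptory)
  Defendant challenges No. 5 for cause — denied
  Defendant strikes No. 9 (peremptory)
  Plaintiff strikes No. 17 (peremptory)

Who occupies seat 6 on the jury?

8

Removed: #1, #4, #9, #10, #14, #15, #17, #19. (#5 stays — for-cause denied.)
Seating in order: seats 1–6 → #2, #3, #5, #6, #7, #8; alternates → #11.
So seat 6 is #8.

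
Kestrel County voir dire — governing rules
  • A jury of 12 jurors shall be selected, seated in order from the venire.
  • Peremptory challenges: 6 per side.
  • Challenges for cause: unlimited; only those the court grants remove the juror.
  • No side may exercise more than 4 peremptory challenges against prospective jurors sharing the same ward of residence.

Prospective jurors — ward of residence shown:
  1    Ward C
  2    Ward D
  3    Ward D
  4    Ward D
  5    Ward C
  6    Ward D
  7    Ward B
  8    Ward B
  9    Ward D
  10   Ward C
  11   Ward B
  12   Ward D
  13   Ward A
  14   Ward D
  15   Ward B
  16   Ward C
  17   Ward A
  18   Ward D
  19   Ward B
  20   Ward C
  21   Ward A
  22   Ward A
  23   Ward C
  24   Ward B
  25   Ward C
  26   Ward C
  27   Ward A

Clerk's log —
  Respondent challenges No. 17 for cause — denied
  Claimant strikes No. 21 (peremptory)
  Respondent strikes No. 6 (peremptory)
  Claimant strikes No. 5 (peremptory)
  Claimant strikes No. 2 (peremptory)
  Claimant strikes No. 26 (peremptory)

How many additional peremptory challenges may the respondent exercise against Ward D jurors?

3

Respondent peremptories so far: #6 — 1 of 6 used, 5 left overall.
Against Ward D: #6 — 1 used; per-ward cap 4 leaves 3.
Binding limit: min(5, 3) = 3.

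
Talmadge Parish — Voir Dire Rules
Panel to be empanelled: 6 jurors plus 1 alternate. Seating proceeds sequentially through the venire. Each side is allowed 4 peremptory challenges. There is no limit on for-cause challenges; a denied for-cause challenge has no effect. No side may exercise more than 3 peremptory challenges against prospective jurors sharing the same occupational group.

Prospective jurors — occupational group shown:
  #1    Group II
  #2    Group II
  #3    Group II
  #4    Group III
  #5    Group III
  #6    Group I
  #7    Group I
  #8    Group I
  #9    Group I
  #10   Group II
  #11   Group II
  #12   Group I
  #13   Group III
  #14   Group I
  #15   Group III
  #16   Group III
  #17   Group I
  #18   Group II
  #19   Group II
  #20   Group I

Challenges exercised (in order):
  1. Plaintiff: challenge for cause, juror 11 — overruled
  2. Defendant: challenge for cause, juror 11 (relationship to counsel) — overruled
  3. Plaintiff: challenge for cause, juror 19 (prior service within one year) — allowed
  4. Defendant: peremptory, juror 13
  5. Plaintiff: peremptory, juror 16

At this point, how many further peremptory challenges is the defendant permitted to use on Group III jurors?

2

Defendant peremptories so far: #13 — 1 of 4 used, 3 left overall.
Against Group III: #13 — 1 used; per-group cap 3 leaves 2.
Binding limit: min(3, 2) = 2.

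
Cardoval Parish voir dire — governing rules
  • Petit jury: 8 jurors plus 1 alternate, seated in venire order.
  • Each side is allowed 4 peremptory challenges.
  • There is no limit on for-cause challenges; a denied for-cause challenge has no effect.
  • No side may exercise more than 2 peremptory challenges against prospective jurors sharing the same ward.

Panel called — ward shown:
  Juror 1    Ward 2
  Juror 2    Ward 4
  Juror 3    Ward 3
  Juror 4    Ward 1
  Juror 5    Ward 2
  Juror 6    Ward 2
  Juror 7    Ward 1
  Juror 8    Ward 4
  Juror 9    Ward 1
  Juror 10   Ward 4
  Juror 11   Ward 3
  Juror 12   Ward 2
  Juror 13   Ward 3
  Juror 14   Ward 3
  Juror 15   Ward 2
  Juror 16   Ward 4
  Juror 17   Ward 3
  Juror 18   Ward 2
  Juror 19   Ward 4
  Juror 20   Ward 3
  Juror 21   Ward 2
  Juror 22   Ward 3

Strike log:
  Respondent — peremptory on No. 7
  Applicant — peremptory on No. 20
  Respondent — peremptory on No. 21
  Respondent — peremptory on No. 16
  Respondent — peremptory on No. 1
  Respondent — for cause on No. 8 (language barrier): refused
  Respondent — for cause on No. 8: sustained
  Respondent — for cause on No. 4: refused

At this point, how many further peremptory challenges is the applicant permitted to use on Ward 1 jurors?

2

Applicant peremptories so far: #20 — 1 of 4 used, 3 left overall.
Against Ward 1: none yet — per-ward cap 2 leaves 2.
Binding limit: min(3, 2) = 2.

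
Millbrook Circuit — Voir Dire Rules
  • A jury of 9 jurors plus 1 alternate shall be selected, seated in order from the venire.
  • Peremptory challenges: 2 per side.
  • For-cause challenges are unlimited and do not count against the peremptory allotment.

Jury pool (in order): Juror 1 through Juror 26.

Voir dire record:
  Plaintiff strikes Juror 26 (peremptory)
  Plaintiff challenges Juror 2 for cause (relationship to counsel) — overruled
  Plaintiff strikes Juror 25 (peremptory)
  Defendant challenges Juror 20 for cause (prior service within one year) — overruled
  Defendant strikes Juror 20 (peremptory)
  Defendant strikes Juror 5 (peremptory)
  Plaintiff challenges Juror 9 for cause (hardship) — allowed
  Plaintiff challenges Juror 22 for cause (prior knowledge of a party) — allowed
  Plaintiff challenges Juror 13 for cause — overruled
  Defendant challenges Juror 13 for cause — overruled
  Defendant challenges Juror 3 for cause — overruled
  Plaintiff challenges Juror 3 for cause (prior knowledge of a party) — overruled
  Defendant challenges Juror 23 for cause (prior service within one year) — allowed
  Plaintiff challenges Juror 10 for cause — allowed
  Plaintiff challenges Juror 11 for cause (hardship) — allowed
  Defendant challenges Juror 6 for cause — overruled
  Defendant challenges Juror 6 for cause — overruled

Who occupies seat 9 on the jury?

13

Removed: #5, #9, #10, #11, #20, #22, #23, #25, #26. (#2, #3, #6, #13 stay — for-cause denied.)
Filling seats in venire order through position 9: #1, #2, #3, #4, #6, #7, #8, #12, #13.
So seat 9 is #13.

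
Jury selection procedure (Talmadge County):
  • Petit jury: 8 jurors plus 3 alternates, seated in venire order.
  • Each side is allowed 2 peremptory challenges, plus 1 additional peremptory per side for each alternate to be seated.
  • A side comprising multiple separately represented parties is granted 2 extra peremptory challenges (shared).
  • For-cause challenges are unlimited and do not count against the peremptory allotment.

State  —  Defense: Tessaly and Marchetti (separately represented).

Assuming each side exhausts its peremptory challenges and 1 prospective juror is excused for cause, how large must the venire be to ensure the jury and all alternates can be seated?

Seats to fill: 8 + 3 alternates = 11.
Peremptories — State: 2 + 1×3 = 5; Defense: 2 + 1×3 + 2 = 7; total 12.
For-cause removals: 1.
Minimum venire: 11 + 12 + 1 = 24.

24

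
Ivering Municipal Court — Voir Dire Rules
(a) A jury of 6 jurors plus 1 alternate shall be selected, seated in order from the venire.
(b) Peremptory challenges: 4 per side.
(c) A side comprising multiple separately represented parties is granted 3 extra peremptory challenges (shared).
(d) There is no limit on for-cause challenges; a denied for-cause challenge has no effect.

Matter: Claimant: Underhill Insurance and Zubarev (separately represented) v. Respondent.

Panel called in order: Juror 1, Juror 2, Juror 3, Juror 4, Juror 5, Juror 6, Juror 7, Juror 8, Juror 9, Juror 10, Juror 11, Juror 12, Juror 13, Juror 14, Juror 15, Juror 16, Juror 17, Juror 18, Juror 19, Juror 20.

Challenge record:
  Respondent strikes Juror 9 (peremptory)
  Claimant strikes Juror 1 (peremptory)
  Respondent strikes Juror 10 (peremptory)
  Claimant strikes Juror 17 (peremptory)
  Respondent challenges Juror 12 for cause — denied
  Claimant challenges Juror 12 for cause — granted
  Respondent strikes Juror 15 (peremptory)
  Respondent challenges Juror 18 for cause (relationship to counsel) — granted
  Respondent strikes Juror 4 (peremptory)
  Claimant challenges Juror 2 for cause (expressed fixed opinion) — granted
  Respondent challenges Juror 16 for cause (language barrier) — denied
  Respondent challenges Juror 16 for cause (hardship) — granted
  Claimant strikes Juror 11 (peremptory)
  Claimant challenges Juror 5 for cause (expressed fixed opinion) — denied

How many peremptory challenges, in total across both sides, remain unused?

4

Claimant allotment: 4 base + 3 multi-party = 7. Respondent allotment: 4.
Claimant peremptories used: #1, #17, #11 — 3 (for-cause on #12, #2, #5 don't count).
Respondent peremptories used: #9, #10, #15, #4 — 4 (for-cause on #12, #18, #16, #16 don't count).
Remaining: (7 − 3) + (4 − 4) = 4.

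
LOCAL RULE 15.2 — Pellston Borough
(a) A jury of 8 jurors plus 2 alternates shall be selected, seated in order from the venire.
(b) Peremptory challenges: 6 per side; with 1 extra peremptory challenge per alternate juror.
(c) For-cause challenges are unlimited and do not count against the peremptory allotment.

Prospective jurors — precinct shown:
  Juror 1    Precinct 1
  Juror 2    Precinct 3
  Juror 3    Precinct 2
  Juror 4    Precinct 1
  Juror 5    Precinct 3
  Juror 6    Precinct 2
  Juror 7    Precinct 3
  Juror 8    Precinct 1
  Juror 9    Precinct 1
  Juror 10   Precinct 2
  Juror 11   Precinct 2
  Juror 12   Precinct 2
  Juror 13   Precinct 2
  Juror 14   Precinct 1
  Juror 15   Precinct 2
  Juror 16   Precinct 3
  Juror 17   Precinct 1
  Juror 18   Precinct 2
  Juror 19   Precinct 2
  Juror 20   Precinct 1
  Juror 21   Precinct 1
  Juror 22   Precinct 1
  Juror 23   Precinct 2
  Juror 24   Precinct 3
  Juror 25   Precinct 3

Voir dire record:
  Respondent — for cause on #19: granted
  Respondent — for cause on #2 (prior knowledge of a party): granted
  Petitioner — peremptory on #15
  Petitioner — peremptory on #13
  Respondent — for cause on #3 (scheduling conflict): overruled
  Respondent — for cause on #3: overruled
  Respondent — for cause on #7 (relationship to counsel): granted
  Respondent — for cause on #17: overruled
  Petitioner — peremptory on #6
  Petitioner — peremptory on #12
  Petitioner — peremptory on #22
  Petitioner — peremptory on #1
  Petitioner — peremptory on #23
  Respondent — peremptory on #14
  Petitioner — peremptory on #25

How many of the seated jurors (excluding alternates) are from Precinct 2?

Removed: #1, #2, #6, #7, #12, #13, #14, #15, #19, #22, #23, #25.
Seated jurors 1–8: #3, #4, #5, #8, #9, #10, #11, #16 (alternates #17, #18 not counted).
Of those, in Precinct 2: #3, #10, #11 → 3.

3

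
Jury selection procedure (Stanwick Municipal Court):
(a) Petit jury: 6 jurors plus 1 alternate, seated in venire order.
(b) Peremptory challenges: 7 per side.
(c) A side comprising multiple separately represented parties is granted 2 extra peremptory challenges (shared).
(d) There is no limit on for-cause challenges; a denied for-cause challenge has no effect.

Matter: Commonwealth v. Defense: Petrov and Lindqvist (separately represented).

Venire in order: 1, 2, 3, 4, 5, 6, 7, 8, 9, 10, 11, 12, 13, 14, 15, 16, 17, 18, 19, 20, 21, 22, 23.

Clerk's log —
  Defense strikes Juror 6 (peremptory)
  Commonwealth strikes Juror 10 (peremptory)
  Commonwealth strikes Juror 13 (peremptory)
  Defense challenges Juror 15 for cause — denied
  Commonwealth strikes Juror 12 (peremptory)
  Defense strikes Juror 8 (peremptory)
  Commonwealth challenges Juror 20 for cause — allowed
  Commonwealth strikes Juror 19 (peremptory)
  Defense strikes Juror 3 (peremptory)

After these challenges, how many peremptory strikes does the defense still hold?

6

Defense allotment: 7 base + 2 multi-party = 9.
Defense peremptories used: #6, #8, #3 — 3 (the for-cause on #15 doesn't count).
Remaining: 9 − 3 = 6.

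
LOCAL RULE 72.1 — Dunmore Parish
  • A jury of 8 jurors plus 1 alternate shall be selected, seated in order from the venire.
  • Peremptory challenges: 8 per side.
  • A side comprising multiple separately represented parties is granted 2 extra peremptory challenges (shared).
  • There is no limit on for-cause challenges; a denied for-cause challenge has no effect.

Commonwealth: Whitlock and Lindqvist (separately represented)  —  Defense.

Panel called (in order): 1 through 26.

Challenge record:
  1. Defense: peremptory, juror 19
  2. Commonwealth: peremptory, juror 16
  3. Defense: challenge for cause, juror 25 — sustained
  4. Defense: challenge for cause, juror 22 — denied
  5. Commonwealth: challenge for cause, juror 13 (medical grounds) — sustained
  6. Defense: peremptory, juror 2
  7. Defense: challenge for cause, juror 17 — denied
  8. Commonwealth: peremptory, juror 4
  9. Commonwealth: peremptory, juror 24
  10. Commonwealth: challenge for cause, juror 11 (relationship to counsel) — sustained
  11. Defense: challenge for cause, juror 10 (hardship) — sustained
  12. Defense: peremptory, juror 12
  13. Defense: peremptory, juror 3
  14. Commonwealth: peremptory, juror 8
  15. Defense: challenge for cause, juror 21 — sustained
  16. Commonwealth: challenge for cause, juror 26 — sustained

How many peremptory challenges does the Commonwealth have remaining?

6

Commonwealth allotment: 8 base + 2 multi-party = 10.
Commonwealth peremptories used: #16, #4, #24, #8 — 4 (for-cause on #13, #11, #26 don't count).
Remaining: 10 − 4 = 6.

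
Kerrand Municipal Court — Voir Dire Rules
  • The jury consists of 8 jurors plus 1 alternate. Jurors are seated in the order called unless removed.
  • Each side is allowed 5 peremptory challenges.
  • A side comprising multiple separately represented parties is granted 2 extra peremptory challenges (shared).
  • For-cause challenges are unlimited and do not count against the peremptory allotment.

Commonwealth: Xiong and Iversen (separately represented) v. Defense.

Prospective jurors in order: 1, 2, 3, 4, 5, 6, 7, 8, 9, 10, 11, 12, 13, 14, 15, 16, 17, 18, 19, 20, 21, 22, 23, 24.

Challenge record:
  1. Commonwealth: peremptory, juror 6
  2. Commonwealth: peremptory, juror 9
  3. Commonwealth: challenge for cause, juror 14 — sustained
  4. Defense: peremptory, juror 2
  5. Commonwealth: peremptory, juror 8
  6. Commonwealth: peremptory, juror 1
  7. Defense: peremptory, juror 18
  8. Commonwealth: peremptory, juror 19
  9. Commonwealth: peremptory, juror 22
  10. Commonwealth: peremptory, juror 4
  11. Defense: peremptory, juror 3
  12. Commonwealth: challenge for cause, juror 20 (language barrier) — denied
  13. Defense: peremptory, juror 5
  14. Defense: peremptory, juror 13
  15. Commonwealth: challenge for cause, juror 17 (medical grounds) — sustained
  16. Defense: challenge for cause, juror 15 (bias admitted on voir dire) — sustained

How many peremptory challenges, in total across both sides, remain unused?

0

Commonwealth allotment: 5 base + 2 multi-party = 7. Defense allotment: 5.
Commonwealth peremptories used: #6, #9, #8, #1, #19, #22, #4 — 7 (for-cause on #14, #20, #17 don't count).
Defense peremptories used: #2, #18, #3, #5, #13 — 5 (the for-cause on #15 doesn't count).
Remaining: (7 − 7) + (5 − 5) = 0.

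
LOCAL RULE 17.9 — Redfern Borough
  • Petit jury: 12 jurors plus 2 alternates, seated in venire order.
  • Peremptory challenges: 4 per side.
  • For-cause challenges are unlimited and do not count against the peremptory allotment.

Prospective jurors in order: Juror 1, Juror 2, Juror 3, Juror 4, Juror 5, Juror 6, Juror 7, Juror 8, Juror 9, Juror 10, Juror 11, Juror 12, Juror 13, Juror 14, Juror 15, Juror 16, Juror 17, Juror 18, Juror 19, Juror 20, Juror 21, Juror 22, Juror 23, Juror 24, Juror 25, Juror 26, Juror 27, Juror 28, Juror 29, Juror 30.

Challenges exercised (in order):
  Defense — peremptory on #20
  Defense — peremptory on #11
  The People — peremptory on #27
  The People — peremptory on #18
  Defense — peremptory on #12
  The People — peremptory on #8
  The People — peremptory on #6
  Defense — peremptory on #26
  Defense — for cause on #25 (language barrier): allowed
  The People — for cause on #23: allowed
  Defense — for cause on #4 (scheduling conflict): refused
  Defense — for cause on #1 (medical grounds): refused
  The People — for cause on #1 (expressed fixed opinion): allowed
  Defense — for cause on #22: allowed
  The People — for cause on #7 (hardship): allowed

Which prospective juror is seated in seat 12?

19

Removed: #1, #6, #7, #8, #11, #12, #18, #20, #22, #23, #25, #26, #27. (#4 stays — for-cause denied.)
Seating in order: seats 1–12 → #2, #3, #4, #5, #9, #10, #13, #14, #15, #16, #17, #19; alternates → #21, #24.
So seat 12 is #19.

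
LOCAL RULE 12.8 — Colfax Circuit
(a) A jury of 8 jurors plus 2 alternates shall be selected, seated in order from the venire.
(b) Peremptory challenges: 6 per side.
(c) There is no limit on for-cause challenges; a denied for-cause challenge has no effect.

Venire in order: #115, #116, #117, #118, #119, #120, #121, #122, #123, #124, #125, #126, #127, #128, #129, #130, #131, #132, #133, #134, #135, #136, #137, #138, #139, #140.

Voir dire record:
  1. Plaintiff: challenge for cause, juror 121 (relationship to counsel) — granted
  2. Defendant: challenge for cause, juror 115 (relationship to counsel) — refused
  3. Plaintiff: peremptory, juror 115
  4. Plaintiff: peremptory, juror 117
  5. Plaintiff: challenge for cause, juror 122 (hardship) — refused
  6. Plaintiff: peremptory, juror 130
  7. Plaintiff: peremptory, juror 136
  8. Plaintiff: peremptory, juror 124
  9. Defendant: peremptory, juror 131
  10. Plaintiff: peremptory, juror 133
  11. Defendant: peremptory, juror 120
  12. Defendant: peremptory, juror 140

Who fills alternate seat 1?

128

Removed: #115, #117, #120, #121, #124, #130, #131, #133, #136, #140. (#122 stays — for-cause denied.)
Seating in order: seats 1–8 → #116, #118, #119, #122, #123, #125, #126, #127; alternates → #128, #129.
So alternate 1 is #128.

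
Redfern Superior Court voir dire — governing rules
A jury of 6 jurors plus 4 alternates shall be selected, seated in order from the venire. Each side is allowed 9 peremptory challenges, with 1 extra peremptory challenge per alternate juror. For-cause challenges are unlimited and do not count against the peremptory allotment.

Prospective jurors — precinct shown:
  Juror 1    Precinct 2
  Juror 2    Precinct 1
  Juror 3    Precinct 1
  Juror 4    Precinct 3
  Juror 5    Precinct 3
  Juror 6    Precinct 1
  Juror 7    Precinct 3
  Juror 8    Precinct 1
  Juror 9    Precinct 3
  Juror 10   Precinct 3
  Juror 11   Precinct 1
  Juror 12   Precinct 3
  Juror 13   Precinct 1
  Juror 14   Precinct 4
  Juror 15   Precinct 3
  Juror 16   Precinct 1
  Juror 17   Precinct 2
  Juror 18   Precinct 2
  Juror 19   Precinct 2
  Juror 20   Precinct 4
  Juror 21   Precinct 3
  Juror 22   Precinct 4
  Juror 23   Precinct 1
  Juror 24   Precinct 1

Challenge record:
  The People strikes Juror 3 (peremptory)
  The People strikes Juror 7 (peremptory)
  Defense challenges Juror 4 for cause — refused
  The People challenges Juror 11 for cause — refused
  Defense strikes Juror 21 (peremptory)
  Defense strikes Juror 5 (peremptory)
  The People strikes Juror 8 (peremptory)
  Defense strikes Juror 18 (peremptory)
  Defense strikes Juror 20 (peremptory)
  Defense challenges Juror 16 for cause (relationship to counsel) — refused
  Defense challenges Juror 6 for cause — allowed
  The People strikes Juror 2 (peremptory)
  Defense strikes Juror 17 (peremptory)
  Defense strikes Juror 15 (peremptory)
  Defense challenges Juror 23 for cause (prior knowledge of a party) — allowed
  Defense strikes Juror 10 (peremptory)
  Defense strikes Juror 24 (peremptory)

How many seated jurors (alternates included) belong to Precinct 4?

2

Removed: #2, #3, #5, #6, #7, #8, #10, #15, #17, #18, #20, #21, #23, #24.
Seated (10 incl. alternates): #1, #4, #9, #11, #12, #13, #14, #16, #19, #22.
Of those, in Precinct 4: #14, #22 → 2.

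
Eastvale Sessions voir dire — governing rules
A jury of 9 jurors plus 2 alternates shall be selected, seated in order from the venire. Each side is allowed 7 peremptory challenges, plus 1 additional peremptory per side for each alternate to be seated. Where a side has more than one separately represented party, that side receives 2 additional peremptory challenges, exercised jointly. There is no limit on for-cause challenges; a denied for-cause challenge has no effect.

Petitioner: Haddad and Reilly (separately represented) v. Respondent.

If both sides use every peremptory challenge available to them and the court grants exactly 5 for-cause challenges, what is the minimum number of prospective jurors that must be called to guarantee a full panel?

Seats to fill: 9 + 2 alternates = 11.
Peremptories — Petitioner: 7 + 1×2 + 2 = 11; Respondent: 7 + 1×2 = 9; total 20.
For-cause removals: 5.
Minimum venire: 11 + 20 + 5 = 36.

36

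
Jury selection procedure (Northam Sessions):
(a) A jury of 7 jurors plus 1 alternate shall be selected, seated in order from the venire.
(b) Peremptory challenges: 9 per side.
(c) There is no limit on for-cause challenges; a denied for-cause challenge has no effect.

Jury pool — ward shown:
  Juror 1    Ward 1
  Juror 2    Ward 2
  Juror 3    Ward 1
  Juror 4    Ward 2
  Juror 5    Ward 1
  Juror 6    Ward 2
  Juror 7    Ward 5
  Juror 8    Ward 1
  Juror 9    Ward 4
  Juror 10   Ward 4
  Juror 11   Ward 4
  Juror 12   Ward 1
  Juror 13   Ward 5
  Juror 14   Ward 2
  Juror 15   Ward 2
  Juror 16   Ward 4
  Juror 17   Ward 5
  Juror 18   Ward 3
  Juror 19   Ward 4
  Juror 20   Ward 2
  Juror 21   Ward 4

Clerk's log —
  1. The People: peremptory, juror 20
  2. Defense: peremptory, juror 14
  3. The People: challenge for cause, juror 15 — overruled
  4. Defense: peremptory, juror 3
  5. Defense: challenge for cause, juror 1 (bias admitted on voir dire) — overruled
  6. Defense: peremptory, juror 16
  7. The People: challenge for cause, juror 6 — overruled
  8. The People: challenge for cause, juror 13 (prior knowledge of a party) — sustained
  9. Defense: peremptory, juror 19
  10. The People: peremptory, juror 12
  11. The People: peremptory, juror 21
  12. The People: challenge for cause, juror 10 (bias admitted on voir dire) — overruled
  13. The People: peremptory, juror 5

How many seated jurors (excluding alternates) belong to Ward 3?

0

Removed: #3, #5, #12, #13, #14, #16, #19, #20, #21.
Seated jurors 1–7: #1, #2, #4, #6, #7, #8, #9 (alternates #10 not counted).
None of those are in Ward 3 → 0.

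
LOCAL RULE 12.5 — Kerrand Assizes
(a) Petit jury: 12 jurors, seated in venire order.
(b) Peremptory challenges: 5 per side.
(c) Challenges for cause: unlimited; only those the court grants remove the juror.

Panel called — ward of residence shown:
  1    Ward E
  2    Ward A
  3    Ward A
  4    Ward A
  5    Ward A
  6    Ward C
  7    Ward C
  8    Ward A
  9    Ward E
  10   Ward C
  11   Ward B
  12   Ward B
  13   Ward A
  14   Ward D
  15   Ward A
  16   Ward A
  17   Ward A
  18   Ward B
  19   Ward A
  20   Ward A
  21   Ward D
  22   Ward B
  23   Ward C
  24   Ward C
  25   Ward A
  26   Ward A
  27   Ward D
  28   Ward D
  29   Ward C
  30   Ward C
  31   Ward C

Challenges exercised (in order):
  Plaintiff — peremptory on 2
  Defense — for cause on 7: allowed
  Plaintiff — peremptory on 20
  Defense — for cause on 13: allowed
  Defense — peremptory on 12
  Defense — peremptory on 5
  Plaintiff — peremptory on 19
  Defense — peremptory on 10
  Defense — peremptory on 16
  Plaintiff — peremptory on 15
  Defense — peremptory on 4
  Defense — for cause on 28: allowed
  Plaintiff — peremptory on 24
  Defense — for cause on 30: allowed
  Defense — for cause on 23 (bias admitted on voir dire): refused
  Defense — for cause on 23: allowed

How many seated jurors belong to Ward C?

Removed: #2, #4, #5, #7, #10, #12, #13, #15, #16, #19, #20, #23, #24, #28, #30.
Seated jurors 1–12: #1, #3, #6, #8, #9, #11, #14, #17, #18, #21, #22, #25.
Of those, in Ward C: #6 → 1.

1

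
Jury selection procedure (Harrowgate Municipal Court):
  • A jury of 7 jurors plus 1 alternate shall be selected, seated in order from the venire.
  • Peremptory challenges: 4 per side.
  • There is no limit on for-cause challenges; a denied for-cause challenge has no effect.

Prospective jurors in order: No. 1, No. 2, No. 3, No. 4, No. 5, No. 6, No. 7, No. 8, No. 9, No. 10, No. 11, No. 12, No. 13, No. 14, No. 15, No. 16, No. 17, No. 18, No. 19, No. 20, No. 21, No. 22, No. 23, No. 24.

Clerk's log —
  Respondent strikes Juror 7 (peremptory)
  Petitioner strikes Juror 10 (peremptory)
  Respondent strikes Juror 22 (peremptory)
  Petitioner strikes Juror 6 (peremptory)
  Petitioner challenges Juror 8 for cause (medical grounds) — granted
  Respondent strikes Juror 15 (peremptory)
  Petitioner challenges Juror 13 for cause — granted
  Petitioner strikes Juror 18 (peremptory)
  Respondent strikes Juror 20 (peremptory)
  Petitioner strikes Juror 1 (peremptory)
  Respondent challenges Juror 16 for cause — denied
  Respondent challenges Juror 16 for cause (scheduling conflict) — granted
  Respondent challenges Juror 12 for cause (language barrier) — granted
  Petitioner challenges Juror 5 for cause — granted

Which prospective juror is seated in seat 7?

Removed: #1, #5, #6, #7, #8, #10, #12, #13, #15, #16, #18, #20, #22.
Seating in order: seats 1–7 → #2, #3, #4, #9, #11, #14, #17; alternates → #19.
So seat 7 is #17.

17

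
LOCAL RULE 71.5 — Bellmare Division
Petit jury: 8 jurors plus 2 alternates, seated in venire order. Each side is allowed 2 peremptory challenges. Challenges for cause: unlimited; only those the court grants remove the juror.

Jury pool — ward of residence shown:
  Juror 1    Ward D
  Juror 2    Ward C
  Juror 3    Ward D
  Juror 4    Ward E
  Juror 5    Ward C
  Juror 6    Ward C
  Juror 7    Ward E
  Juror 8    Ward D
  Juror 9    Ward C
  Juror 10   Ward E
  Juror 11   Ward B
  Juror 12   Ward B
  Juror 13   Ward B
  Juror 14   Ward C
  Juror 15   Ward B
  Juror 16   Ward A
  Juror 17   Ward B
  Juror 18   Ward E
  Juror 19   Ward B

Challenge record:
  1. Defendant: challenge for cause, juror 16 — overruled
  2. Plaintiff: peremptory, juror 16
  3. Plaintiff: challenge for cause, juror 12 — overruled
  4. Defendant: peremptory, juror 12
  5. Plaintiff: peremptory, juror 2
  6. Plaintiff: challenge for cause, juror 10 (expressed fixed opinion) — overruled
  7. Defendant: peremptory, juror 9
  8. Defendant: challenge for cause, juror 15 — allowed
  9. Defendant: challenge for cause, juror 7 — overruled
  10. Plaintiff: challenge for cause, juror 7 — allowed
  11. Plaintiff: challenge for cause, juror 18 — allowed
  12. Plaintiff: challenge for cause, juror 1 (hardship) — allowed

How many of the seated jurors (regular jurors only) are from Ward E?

2

Removed: #1, #2, #7, #9, #12, #15, #16, #18.
Seated jurors 1–8: #3, #4, #5, #6, #8, #10, #11, #13 (alternates #14, #17 not counted).
Of those, in Ward E: #4, #10 → 2.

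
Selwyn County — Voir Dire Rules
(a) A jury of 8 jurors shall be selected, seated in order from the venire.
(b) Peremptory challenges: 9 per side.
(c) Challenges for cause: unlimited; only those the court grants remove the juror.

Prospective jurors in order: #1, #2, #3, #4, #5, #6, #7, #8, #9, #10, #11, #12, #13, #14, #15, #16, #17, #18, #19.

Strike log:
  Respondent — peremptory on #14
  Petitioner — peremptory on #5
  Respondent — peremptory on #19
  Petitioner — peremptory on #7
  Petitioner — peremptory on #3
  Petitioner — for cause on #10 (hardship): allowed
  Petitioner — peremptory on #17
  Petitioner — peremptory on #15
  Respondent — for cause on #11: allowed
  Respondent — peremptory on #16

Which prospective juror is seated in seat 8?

Removed: #3, #5, #7, #10, #11, #14, #15, #16, #17, #19.
Seating in order: seats 1–8 → #1, #2, #4, #6, #8, #9, #12, #13.
So seat 8 is #13.

13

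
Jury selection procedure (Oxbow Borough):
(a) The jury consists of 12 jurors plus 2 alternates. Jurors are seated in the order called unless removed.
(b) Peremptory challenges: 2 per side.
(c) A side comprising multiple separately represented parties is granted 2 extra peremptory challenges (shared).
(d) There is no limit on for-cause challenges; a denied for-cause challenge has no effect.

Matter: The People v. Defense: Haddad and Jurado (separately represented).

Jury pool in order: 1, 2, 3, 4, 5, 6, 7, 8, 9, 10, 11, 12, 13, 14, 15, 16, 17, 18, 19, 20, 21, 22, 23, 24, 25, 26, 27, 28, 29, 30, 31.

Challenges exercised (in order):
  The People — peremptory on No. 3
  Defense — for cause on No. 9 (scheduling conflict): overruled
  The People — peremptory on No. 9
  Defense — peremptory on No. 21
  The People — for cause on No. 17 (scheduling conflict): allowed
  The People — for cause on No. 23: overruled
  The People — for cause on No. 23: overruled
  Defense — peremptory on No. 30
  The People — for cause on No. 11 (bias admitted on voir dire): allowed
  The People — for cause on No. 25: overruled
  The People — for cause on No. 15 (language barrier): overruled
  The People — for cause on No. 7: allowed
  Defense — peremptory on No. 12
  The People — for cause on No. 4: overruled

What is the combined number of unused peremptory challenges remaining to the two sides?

1

The People allotment: 2. Defense allotment: 2 base + 2 multi-party = 4.
The People peremptories used: #3, #9 — 2 (for-cause on #17, #23, #23, #11, #25, #15, #7, #4 don't count).
Defense peremptories used: #21, #30, #12 — 3 (the for-cause on #9 doesn't count).
Remaining: (2 − 2) + (4 − 3) = 1.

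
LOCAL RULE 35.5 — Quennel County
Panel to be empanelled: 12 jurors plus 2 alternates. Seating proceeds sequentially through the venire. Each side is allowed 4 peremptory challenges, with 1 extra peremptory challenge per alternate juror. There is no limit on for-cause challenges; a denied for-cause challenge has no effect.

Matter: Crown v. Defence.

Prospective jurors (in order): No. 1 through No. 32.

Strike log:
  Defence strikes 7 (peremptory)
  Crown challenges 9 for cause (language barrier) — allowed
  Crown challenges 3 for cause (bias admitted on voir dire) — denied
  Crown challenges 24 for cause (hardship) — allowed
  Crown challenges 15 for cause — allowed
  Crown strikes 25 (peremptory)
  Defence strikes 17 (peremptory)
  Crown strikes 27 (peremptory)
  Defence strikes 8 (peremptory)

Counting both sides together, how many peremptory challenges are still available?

7

Crown allotment: 4 base + 1 × 2 alternates = 6. Defence allotment: 4 base + 1 × 2 alternates = 6.
Crown peremptories used: #25, #27 — 2 (for-cause on #9, #3, #24, #15 don't count).
Defence peremptories used: #7, #17, #8 — 3.
Remaining: (6 − 2) + (6 − 3) = 7.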